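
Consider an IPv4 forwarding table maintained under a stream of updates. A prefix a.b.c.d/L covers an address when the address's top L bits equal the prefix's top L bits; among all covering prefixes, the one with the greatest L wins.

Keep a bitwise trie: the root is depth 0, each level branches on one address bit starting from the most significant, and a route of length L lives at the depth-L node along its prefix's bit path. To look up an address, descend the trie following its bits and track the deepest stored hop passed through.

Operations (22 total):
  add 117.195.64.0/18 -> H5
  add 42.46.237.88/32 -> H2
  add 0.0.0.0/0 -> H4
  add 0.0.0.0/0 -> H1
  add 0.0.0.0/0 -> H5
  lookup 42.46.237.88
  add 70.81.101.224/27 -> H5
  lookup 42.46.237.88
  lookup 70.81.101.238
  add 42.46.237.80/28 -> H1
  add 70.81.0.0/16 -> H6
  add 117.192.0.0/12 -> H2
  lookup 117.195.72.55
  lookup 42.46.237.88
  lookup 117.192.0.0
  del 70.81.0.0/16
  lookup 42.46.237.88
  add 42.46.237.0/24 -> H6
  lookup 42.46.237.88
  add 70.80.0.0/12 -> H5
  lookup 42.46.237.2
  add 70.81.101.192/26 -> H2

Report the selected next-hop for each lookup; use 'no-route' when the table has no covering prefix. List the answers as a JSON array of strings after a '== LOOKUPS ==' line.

Apply in order:
  add 117.195.64.0/18 -> H5 at depth 18
  add 42.46.237.88/32 -> H2 at depth 32
  add 0.0.0.0/0 -> H4 at depth 0
  add 0.0.0.0/0 -> H1 at depth 0
  add 0.0.0.0/0 -> H5 at depth 0
  ? 42.46.237.88  path d0:H5→d1:-→d2:-→d3:-→d4:-→d5:-→d6:-→d7:-→d8:-→d9:-→d10:-→d11:-→d12:-→d13:-→d14:-→d15:-→d16:-→d17:-→d18:-→d19:-→d20:-→d21:-→d22:-→d23:-→d24:-→d25:-→d26:-→d27:-→d28:-→d29:-→d30:-→d31:-→d32:H2  best=H2
  add 70.81.101.224/27 -> H5 at depth 27
  ? 42.46.237.88  path d0:H5→d1:-→d2:-→d3:-→d4:-→d5:-→d6:-→d7:-→d8:-→d9:-→d10:-→d11:-→d12:-→d13:-→d14:-→d15:-→d16:-→d17:-→d18:-→d19:-→d20:-→d21:-→d22:-→d23:-→d24:-→d25:-→d26:-→d27:-→d28:-→d29:-→d30:-→d31:-→d32:H2  best=H2
  ? 70.81.101.238  path d0:H5→d1:-→d2:-→d3:-→d4:-→d5:-→d6:-→d7:-→d8:-→d9:-→d10:-→d11:-→d12:-→d13:-→d14:-→d15:-→d16:-→d17:-→d18:-→d19:-→d20:-→d21:-→d22:-→d23:-→d24:-→d25:-→d26:-→d27:H5  best=H5
  add 42.46.237.80/28 -> H1 at depth 28
  add 70.81.0.0/16 -> H6 at depth 16
  add 117.192.0.0/12 -> H2 at depth 12
  ? 117.195.72.55  path d0:H5→d1:-→d2:-→d3:-→d4:-→d5:-→d6:-→d7:-→d8:-→d9:-→d10:-→d11:-→d12:H2→d13:-→d14:-→d15:-→d16:-→d17:-→d18:H5  best=H5
  ? 42.46.237.88  path d0:H5→d1:-→d2:-→d3:-→d4:-→d5:-→d6:-→d7:-→d8:-→d9:-→d10:-→d11:-→d12:-→d13:-→d14:-→d15:-→d16:-→d17:-→d18:-→d19:-→d20:-→d21:-→d22:-→d23:-→d24:-→d25:-→d26:-→d27:-→d28:H1→d29:-→d30:-→d31:-→d32:H2  best=H2
  ? 117.192.0.0  path d0:H5→d1:-→d2:-→d3:-→d4:-→d5:-→d6:-→d7:-→d8:-→d9:-→d10:-→d11:-→d12:H2→d13:-→d14:-  best=H2
  del 70.81.0.0/16 (clear depth 16)
  ? 42.46.237.88  path d0:H5→d1:-→d2:-→d3:-→d4:-→d5:-→d6:-→d7:-→d8:-→d9:-→d10:-→d11:-→d12:-→d13:-→d14:-→d15:-→d16:-→d17:-→d18:-→d19:-→d20:-→d21:-→d22:-→d23:-→d24:-→d25:-→d26:-→d27:-→d28:H1→d29:-→d30:-→d31:-→d32:H2  best=H2
  add 42.46.237.0/24 -> H6 at depth 24
  ? 42.46.237.88  path d0:H5→d1:-→d2:-→d3:-→d4:-→d5:-→d6:-→d7:-→d8:-→d9:-→d10:-→d11:-→d12:-→d13:-→d14:-→d15:-→d16:-→d17:-→d18:-→d19:-→d20:-→d21:-→d22:-→d23:-→d24:H6→d25:-→d26:-→d27:-→d28:H1→d29:-→d30:-→d31:-→d32:H2  best=H2
  add 70.80.0.0/12 -> H5 at depth 12
  ? 42.46.237.2  path d0:H5→d1:-→d2:-→d3:-→d4:-→d5:-→d6:-→d7:-→d8:-→d9:-→d10:-→d11:-→d12:-→d13:-→d14:-→d15:-→d16:-→d17:-→d18:-→d19:-→d20:-→d21:-→d22:-→d23:-→d24:H6→d25:-  best=H6
  add 70.81.101.192/26 -> H2 at depth 26

== LOOKUPS ==
["H2","H2","H5","H5","H2","H2","H2","H2","H6"]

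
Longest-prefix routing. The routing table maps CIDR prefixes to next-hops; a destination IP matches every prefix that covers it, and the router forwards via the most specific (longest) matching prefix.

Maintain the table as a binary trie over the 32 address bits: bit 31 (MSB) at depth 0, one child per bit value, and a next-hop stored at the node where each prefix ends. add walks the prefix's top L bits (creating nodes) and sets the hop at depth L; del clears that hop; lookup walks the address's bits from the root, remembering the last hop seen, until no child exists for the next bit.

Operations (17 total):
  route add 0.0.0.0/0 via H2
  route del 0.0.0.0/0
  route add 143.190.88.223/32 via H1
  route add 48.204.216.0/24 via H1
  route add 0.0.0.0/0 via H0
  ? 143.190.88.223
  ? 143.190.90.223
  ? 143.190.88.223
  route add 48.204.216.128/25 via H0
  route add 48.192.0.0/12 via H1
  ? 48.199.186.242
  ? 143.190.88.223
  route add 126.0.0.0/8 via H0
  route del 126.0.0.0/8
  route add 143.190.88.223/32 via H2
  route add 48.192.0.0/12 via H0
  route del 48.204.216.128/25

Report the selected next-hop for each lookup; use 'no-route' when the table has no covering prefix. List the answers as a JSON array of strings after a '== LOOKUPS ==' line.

Apply in order:
  add 0.0.0.0/0 -> H2 at depth 0
  - 0.0.0.0/0 clear@0
  add 143.190.88.223/32 -> H1 at depth 32
  add 48.204.216.0/24 -> H1 at depth 24
  add 0.0.0.0/0 -> H0 at depth 0
  lookup 143.190.88.223: bits 10001111101111100101100011011111 walk d0:H0→d1:-→d2:-→d3:-→d4:-→d5:-→d6:-→d7:-→d8:-→d9:-→d10:-→d11:-→d12:-→d13:-→d14:-→d15:-→d16:-→d17:-→d18:-→d19:-→d20:-→d21:-→d22:-→d23:-→d24:-→d25:-→d26:-→d27:-→d28:-→d29:-→d30:-→d31:-→d32:H1 -> H1
  lookup 143.190.90.223: bits 1000111110111110010110 walk d0:H0→d1:-→d2:-→d3:-→d4:-→d5:-→d6:-→d7:-→d8:-→d9:-→d10:-→d11:-→d12:-→d13:-→d14:-→d15:-→d16:-→d17:-→d18:-→d19:-→d20:-→d21:-→d22:- -> H0
  lookup 143.190.88.223: bits 10001111101111100101100011011111 walk d0:H0→d1:-→d2:-→d3:-→d4:-→d5:-→d6:-→d7:-→d8:-→d9:-→d10:-→d11:-→d12:-→d13:-→d14:-→d15:-→d16:-→d17:-→d18:-→d19:-→d20:-→d21:-→d22:-→d23:-→d24:-→d25:-→d26:-→d27:-→d28:-→d29:-→d30:-→d31:-→d32:H1 -> H1
  add 48.204.216.128/25 -> H0 at depth 25
  add 48.192.0.0/12 -> H1 at depth 12
  lookup 48.199.186.242: bits 001100001100 walk d0:H0→d1:-→d2:-→d3:-→d4:-→d5:-→d6:-→d7:-→d8:-→d9:-→d10:-→d11:-→d12:H1 -> H1
  lookup 143.190.88.223: bits 10001111101111100101100011011111 walk d0:H0→d1:-→d2:-→d3:-→d4:-→d5:-→d6:-→d7:-→d8:-→d9:-→d10:-→d11:-→d12:-→d13:-→d14:-→d15:-→d16:-→d17:-→d18:-→d19:-→d20:-→d21:-→d22:-→d23:-→d24:-→d25:-→d26:-→d27:-→d28:-→d29:-→d30:-→d31:-→d32:H1 -> H1
  add 126.0.0.0/8 -> H0 at depth 8
  - 126.0.0.0/8 clear@8
  add 143.190.88.223/32 -> H2 at depth 32
  add 48.192.0.0/12 -> H0 at depth 12
  - 48.204.216.128/25 clear@25

== LOOKUPS ==
["H1","H0","H1","H1","H1"]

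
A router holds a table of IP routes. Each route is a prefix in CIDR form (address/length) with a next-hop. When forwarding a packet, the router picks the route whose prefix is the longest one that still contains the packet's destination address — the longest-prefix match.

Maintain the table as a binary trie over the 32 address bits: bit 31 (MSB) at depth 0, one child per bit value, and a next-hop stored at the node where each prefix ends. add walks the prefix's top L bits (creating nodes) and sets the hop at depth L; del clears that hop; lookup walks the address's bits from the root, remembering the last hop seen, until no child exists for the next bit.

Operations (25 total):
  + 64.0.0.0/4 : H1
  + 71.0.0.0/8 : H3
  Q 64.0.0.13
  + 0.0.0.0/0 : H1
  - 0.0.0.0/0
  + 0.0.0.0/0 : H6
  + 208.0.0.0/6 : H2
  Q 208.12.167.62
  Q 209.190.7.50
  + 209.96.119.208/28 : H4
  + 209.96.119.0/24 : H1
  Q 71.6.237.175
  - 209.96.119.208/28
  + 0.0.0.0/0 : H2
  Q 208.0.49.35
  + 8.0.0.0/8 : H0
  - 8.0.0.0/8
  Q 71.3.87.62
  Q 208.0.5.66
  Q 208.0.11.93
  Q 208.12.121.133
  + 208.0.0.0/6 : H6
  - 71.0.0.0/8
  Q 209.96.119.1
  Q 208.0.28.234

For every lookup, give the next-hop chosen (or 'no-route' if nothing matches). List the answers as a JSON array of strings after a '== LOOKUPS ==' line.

Trace:
  + 64.0.0.0/4 (H1) depth=4
  + 71.0.0.0/8 (H3) depth=8
  Q 64.0.0.13: descend 01000 ; hops seen [H1] ; pick H1
  + 0.0.0.0/0 (H1) depth=0
  del 0.0.0.0/0 (clear depth 0)
  + 0.0.0.0/0 (H6) depth=0
  + 208.0.0.0/6 (H2) depth=6
  Q 208.12.167.62: descend 110100 ; hops seen [H6,H2] ; pick H2
  Q 209.190.7.50: descend 110100 ; hops seen [H6,H2] ; pick H2
  + 209.96.119.208/28 (H4) depth=28
  + 209.96.119.0/24 (H1) depth=24
  Q 71.6.237.175: descend 01000111 ; hops seen [H6,H1,H3] ; pick H3
  del 209.96.119.208/28 (clear depth 28)
  + 0.0.0.0/0 (H2) depth=0
  Q 208.0.49.35: descend 1101000 ; hops seen [H2,H2] ; pick H2
  + 8.0.0.0/8 (H0) depth=8
  del 8.0.0.0/8 (clear depth 8)
  Q 71.3.87.62: descend 01000111 ; hops seen [H2,H1,H3] ; pick H3
  Q 208.0.5.66: descend 1101000 ; hops seen [H2,H2] ; pick H2
  Q 208.0.11.93: descend 1101000 ; hops seen [H2,H2] ; pick H2
  Q 208.12.121.133: descend 1101000 ; hops seen [H2,H2] ; pick H2
  + 208.0.0.0/6 (H6) depth=6
  del 71.0.0.0/8 (clear depth 8)
  Q 209.96.119.1: descend 110100010110000001110111 ; hops seen [H2,H6,H1] ; pick H1
  Q 208.0.28.234: descend 1101000 ; hops seen [H2,H6] ; pick H6

== LOOKUPS ==
["H1","H2","H2","H3","H2","H3","H2","H2","H2","H1","H6"]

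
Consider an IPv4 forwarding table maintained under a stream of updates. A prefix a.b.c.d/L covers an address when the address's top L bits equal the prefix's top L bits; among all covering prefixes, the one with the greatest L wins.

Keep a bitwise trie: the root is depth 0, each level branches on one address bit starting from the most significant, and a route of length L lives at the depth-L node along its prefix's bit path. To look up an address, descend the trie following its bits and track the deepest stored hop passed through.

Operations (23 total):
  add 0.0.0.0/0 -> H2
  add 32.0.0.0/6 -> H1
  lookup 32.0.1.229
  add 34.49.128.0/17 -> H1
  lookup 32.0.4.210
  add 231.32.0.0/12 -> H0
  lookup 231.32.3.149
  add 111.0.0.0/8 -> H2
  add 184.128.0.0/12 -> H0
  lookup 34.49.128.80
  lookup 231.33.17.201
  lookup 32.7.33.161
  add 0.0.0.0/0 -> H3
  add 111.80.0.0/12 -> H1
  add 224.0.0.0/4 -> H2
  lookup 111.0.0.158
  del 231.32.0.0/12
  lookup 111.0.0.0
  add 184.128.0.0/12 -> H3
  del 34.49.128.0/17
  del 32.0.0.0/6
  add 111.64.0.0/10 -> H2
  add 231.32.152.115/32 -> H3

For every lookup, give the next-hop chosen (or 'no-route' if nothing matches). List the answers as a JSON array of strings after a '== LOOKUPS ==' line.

Apply in order:
  add 0.0.0.0/0 -> H2 at depth 0
  add 32.0.0.0/6 -> H1 at depth 6
  lookup 32.0.1.229: bits 001000 walk d0:H2→d1:-→d2:-→d3:-→d4:-→d5:-→d6:H1 -> H1
  add 34.49.128.0/17 -> H1 at depth 17
  lookup 32.0.4.210: bits 001000 walk d0:H2→d1:-→d2:-→d3:-→d4:-→d5:-→d6:H1 -> H1
  add 231.32.0.0/12 -> H0 at depth 12
  lookup 231.32.3.149: bits 111001110010 walk d0:H2→d1:-→d2:-→d3:-→d4:-→d5:-→d6:-→d7:-→d8:-→d9:-→d10:-→d11:-→d12:H0 -> H0
  add 111.0.0.0/8 -> H2 at depth 8
  add 184.128.0.0/12 -> H0 at depth 12
  lookup 34.49.128.80: bits 00100010001100011 walk d0:H2→d1:-→d2:-→d3:-→d4:-→d5:-→d6:H1→d7:-→d8:-→d9:-→d10:-→d11:-→d12:-→d13:-→d14:-→d15:-→d16:-→d17:H1 -> H1
  lookup 231.33.17.201: bits 111001110010 walk d0:H2→d1:-→d2:-→d3:-→d4:-→d5:-→d6:-→d7:-→d8:-→d9:-→d10:-→d11:-→d12:H0 -> H0
  lookup 32.7.33.161: bits 001000 walk d0:H2→d1:-→d2:-→d3:-→d4:-→d5:-→d6:H1 -> H1
  add 0.0.0.0/0 -> H3 at depth 0
  add 111.80.0.0/12 -> H1 at depth 12
  add 224.0.0.0/4 -> H2 at depth 4
  lookup 111.0.0.158: bits 011011110 walk d0:H3→d1:-→d2:-→d3:-→d4:-→d5:-→d6:-→d7:-→d8:H2→d9:- -> H2
  - 231.32.0.0/12 clear@12
  lookup 111.0.0.0: bits 011011110 walk d0:H3→d1:-→d2:-→d3:-→d4:-→d5:-→d6:-→d7:-→d8:H2→d9:- -> H2
  add 184.128.0.0/12 -> H3 at depth 12
  - 34.49.128.0/17 clear@17
  - 32.0.0.0/6 clear@6
  add 111.64.0.0/10 -> H2 at depth 10
  add 231.32.152.115/32 -> H3 at depth 32

== LOOKUPS ==
["H1","H1","H0","H1","H0","H1","H2","H2"]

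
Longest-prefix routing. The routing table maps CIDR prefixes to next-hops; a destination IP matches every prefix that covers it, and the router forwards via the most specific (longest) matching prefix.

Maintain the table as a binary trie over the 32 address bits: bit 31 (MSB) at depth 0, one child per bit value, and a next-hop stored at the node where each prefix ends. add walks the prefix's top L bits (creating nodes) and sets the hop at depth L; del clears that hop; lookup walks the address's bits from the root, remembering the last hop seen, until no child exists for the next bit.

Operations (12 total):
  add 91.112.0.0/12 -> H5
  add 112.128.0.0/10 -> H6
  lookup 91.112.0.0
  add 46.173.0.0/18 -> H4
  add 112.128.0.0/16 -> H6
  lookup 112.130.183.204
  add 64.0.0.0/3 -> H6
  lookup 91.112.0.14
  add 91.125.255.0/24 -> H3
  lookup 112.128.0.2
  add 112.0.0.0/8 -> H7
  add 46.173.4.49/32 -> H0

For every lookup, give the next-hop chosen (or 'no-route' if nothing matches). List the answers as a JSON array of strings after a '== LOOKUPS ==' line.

Process each operation:
  add 91.112.0.0/12 -> H5 at depth 12
  add 112.128.0.0/10 -> H6 at depth 10
  Q 91.112.0.0: descend 010110110111 ; hops seen [H5] ; pick H5
  add 46.173.0.0/18 -> H4 at depth 18
  add 112.128.0.0/16 -> H6 at depth 16
  Q 112.130.183.204: descend 01110000100000 ; hops seen [H6] ; pick H6
  add 64.0.0.0/3 -> H6 at depth 3
  Q 91.112.0.14: descend 010110110111 ; hops seen [H6,H5] ; pick H5
  add 91.125.255.0/24 -> H3 at depth 24
  Q 112.128.0.2: descend 0111000010000000 ; hops seen [H6,H6] ; pick H6
  add 112.0.0.0/8 -> H7 at depth 8
  add 46.173.4.49/32 -> H0 at depth 32

== LOOKUPS ==
["H5","H6","H5","H6"]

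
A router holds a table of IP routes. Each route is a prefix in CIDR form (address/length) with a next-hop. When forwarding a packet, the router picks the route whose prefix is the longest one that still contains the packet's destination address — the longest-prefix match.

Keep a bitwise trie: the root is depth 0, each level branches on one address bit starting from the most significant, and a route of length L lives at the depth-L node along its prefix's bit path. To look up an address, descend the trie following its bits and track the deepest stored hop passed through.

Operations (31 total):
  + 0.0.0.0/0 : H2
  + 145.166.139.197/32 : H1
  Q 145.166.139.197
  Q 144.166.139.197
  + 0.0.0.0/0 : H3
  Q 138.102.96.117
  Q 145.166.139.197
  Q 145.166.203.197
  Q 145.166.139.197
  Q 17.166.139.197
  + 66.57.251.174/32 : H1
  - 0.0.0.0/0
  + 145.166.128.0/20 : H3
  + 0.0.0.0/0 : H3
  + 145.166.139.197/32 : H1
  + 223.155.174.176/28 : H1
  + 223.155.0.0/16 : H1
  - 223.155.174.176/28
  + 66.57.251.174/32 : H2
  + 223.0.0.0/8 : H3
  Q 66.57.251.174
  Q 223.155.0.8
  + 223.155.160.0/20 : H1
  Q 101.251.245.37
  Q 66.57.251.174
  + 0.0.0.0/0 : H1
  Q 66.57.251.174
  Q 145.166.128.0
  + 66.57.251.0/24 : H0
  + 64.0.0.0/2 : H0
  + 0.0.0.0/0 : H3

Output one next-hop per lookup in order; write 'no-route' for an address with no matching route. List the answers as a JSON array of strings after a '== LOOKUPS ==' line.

Trace:
  add 0.0.0.0/0 -> H2 at depth 0
  add 145.166.139.197/32 -> H1 at depth 32
  lookup 145.166.139.197: bits 10010001101001101000101111000101 walk d0:H2→d1:-→d2:-→d3:-→d4:-→d5:-→d6:-→d7:-→d8:-→d9:-→d10:-→d11:-→d12:-→d13:-→d14:-→d15:-→d16:-→d17:-→d18:-→d19:-→d20:-→d21:-→d22:-→d23:-→d24:-→d25:-→d26:-→d27:-→d28:-→d29:-→d30:-→d31:-→d32:H1 -> H1
  lookup 144.166.139.197: bits 1001000 walk d0:H2→d1:-→d2:-→d3:-→d4:-→d5:-→d6:-→d7:- -> H2
  add 0.0.0.0/0 -> H3 at depth 0
  lookup 138.102.96.117: bits 100 walk d0:H3→d1:-→d2:-→d3:- -> H3
  lookup 145.166.139.197: bits 10010001101001101000101111000101 walk d0:H3→d1:-→d2:-→d3:-→d4:-→d5:-→d6:-→d7:-→d8:-→d9:-→d10:-→d11:-→d12:-→d13:-→d14:-→d15:-→d16:-→d17:-→d18:-→d19:-→d20:-→d21:-→d22:-→d23:-→d24:-→d25:-→d26:-→d27:-→d28:-→d29:-→d30:-→d31:-→d32:H1 -> H1
  lookup 145.166.203.197: bits 10010001101001101 walk d0:H3→d1:-→d2:-→d3:-→d4:-→d5:-→d6:-→d7:-→d8:-→d9:-→d10:-→d11:-→d12:-→d13:-→d14:-→d15:-→d16:-→d17:- -> H3
  lookup 145.166.139.197: bits 10010001101001101000101111000101 walk d0:H3→d1:-→d2:-→d3:-→d4:-→d5:-→d6:-→d7:-→d8:-→d9:-→d10:-→d11:-→d12:-→d13:-→d14:-→d15:-→d16:-→d17:-→d18:-→d19:-→d20:-→d21:-→d22:-→d23:-→d24:-→d25:-→d26:-→d27:-→d28:-→d29:-→d30:-→d31:-→d32:H1 -> H1
  lookup 17.166.139.197: bits ε walk d0:H3 -> H3
  add 66.57.251.174/32 -> H1 at depth 32
  - 0.0.0.0/0 clear@0
  add 145.166.128.0/20 -> H3 at depth 20
  add 0.0.0.0/0 -> H3 at depth 0
  add 145.166.139.197/32 -> H1 at depth 32
  add 223.155.174.176/28 -> H1 at depth 28
  add 223.155.0.0/16 -> H1 at depth 16
  - 223.155.174.176/28 clear@28
  add 66.57.251.174/32 -> H2 at depth 32
  add 223.0.0.0/8 -> H3 at depth 8
  lookup 66.57.251.174: bits 01000010001110011111101110101110 walk d0:H3→d1:-→d2:-→d3:-→d4:-→d5:-→d6:-→d7:-→d8:-→d9:-→d10:-→d11:-→d12:-→d13:-→d14:-→d15:-→d16:-→d17:-→d18:-→d19:-→d20:-→d21:-→d22:-→d23:-→d24:-→d25:-→d26:-→d27:-→d28:-→d29:-→d30:-→d31:-→d32:H2 -> H2
  lookup 223.155.0.8: bits 1101111110011011 walk d0:H3→d1:-→d2:-→d3:-→d4:-→d5:-→d6:-→d7:-→d8:H3→d9:-→d10:-→d11:-→d12:-→d13:-→d14:-→d15:-→d16:H1 -> H1
  add 223.155.160.0/20 -> H1 at depth 20
  lookup 101.251.245.37: bits 01 walk d0:H3→d1:-→d2:- -> H3
  lookup 66.57.251.174: bits 01000010001110011111101110101110 walk d0:H3→d1:-→d2:-→d3:-→d4:-→d5:-→d6:-→d7:-→d8:-→d9:-→d10:-→d11:-→d12:-→d13:-→d14:-→d15:-→d16:-→d17:-→d18:-→d19:-→d20:-→d21:-→d22:-→d23:-→d24:-→d25:-→d26:-→d27:-→d28:-→d29:-→d30:-→d31:-→d32:H2 -> H2
  add 0.0.0.0/0 -> H1 at depth 0
  lookup 66.57.251.174: bits 01000010001110011111101110101110 walk d0:H1→d1:-→d2:-→d3:-→d4:-→d5:-→d6:-→d7:-→d8:-→d9:-→d10:-→d11:-→d12:-→d13:-→d14:-→d15:-→d16:-→d17:-→d18:-→d19:-→d20:-→d21:-→d22:-→d23:-→d24:-→d25:-→d26:-→d27:-→d28:-→d29:-→d30:-→d31:-→d32:H2 -> H2
  lookup 145.166.128.0: bits 10010001101001101000 walk d0:H1→d1:-→d2:-→d3:-→d4:-→d5:-→d6:-→d7:-→d8:-→d9:-→d10:-→d11:-→d12:-→d13:-→d14:-→d15:-→d16:-→d17:-→d18:-→d19:-→d20:H3 -> H3
  add 66.57.251.0/24 -> H0 at depth 24
  add 64.0.0.0/2 -> H0 at depth 2
  add 0.0.0.0/0 -> H3 at depth 0

== LOOKUPS ==
["H1","H2","H3","H1","H3","H1","H3","H2","H1","H3","H2","H2","H3"]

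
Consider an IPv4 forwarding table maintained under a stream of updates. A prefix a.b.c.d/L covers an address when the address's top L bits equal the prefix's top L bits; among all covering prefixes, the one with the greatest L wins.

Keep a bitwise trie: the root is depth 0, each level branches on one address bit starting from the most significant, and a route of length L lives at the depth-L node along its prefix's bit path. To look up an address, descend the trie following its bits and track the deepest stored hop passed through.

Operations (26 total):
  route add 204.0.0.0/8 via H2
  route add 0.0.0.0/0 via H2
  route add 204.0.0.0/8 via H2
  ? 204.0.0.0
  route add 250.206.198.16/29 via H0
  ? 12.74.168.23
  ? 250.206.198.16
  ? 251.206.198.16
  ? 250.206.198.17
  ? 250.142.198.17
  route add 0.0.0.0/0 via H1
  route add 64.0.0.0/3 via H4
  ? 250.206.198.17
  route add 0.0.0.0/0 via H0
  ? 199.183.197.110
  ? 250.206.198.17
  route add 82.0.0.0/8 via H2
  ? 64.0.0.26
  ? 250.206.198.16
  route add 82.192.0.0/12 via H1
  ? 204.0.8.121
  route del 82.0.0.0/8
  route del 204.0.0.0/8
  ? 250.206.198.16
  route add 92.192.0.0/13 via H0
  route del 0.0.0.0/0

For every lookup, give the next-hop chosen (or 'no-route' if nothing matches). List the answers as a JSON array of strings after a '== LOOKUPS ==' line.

Process each operation:
  + 204.0.0.0/8 (H2) depth=8
  + 0.0.0.0/0 (H2) depth=0
  + 204.0.0.0/8 (H2) depth=8
  Q 204.0.0.0: descend 11001100 ; hops seen [H2,H2] ; pick H2
  + 250.206.198.16/29 (H0) depth=29
  Q 12.74.168.23: descend ε ; hops seen [H2] ; pick H2
  Q 250.206.198.16: descend 11111010110011101100011000010 ; hops seen [H2,H0] ; pick H0
  Q 251.206.198.16: descend 1111101 ; hops seen [H2] ; pick H2
  Q 250.206.198.17: descend 11111010110011101100011000010 ; hops seen [H2,H0] ; pick H0
  Q 250.142.198.17: descend 111110101 ; hops seen [H2] ; pick H2
  + 0.0.0.0/0 (H1) depth=0
  + 64.0.0.0/3 (H4) depth=3
  Q 250.206.198.17: descend 11111010110011101100011000010 ; hops seen [H1,H0] ; pick H0
  + 0.0.0.0/0 (H0) depth=0
  Q 199.183.197.110: descend 1100 ; hops seen [H0] ; pick H0
  Q 250.206.198.17: descend 11111010110011101100011000010 ; hops seen [H0,H0] ; pick H0
  + 82.0.0.0/8 (H2) depth=8
  Q 64.0.0.26: descend 010 ; hops seen [H0,H4] ; pick H4
  Q 250.206.198.16: descend 11111010110011101100011000010 ; hops seen [H0,H0] ; pick H0
  + 82.192.0.0/12 (H1) depth=12
  Q 204.0.8.121: descend 11001100 ; hops seen [H0,H2] ; pick H2
  - 82.0.0.0/8 clear@8
  - 204.0.0.0/8 clear@8
  Q 250.206.198.16: descend 11111010110011101100011000010 ; hops seen [H0,H0] ; pick H0
  + 92.192.0.0/13 (H0) depth=13
  - 0.0.0.0/0 clear@0

== LOOKUPS ==
["H2","H2","H0","H2","H0","H2","H0","H0","H0","H4","H0","H2","H0"]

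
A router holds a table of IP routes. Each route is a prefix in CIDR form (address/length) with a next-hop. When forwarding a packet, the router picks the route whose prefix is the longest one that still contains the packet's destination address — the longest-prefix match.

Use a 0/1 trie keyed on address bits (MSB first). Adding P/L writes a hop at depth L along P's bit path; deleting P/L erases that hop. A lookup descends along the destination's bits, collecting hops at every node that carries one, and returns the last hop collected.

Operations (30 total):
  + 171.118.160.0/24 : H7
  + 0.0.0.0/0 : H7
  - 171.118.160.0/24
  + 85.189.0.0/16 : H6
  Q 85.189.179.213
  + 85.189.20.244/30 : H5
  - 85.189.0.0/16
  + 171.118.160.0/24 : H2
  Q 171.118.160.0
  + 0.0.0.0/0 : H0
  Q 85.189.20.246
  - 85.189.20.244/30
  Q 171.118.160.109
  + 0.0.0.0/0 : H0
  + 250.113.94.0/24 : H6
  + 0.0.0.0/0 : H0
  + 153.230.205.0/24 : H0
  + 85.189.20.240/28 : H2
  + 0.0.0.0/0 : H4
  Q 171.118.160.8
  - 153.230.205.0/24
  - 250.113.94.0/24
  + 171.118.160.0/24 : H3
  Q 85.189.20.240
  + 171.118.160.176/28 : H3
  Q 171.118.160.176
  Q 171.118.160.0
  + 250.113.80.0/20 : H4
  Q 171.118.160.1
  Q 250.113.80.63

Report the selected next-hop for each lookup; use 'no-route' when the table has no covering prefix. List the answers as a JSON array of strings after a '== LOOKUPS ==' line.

Apply in order:
  + 171.118.160.0/24 (H7) depth=24
  + 0.0.0.0/0 (H7) depth=0
  del 171.118.160.0/24 (clear depth 24)
  + 85.189.0.0/16 (H6) depth=16
  Q 85.189.179.213: descend 0101010110111101 ; hops seen [H7,H6] ; pick H6
  + 85.189.20.244/30 (H5) depth=30
  del 85.189.0.0/16 (clear depth 16)
  + 171.118.160.0/24 (H2) depth=24
  Q 171.118.160.0: descend 101010110111011010100000 ; hops seen [H7,H2] ; pick H2
  + 0.0.0.0/0 (H0) depth=0
  Q 85.189.20.246: descend 010101011011110100010100111101 ; hops seen [H0,H5] ; pick H5
  del 85.189.20.244/30 (clear depth 30)
  Q 171.118.160.109: descend 101010110111011010100000 ; hops seen [H0,H2] ; pick H2
  + 0.0.0.0/0 (H0) depth=0
  + 250.113.94.0/24 (H6) depth=24
  + 0.0.0.0/0 (H0) depth=0
  + 153.230.205.0/24 (H0) depth=24
  + 85.189.20.240/28 (H2) depth=28
  + 0.0.0.0/0 (H4) depth=0
  Q 171.118.160.8: descend 101010110111011010100000 ; hops seen [H4,H2] ; pick H2
  del 153.230.205.0/24 (clear depth 24)
  del 250.113.94.0/24 (clear depth 24)
  + 171.118.160.0/24 (H3) depth=24
  Q 85.189.20.240: descend 01010101101111010001010011110 ; hops seen [H4,H2] ; pick H2
  + 171.118.160.176/28 (H3) depth=28
  Q 171.118.160.176: descend 1010101101110110101000001011 ; hops seen [H4,H3,H3] ; pick H3
  Q 171.118.160.0: descend 101010110111011010100000 ; hops seen [H4,H3] ; pick H3
  + 250.113.80.0/20 (H4) depth=20
  Q 171.118.160.1: descend 101010110111011010100000 ; hops seen [H4,H3] ; pick H3
  Q 250.113.80.63: descend 11111010011100010101 ; hops seen [H4,H4] ; pick H4

== LOOKUPS ==
["H6","H2","H5","H2","H2","H2","H3","H3","H3","H4"]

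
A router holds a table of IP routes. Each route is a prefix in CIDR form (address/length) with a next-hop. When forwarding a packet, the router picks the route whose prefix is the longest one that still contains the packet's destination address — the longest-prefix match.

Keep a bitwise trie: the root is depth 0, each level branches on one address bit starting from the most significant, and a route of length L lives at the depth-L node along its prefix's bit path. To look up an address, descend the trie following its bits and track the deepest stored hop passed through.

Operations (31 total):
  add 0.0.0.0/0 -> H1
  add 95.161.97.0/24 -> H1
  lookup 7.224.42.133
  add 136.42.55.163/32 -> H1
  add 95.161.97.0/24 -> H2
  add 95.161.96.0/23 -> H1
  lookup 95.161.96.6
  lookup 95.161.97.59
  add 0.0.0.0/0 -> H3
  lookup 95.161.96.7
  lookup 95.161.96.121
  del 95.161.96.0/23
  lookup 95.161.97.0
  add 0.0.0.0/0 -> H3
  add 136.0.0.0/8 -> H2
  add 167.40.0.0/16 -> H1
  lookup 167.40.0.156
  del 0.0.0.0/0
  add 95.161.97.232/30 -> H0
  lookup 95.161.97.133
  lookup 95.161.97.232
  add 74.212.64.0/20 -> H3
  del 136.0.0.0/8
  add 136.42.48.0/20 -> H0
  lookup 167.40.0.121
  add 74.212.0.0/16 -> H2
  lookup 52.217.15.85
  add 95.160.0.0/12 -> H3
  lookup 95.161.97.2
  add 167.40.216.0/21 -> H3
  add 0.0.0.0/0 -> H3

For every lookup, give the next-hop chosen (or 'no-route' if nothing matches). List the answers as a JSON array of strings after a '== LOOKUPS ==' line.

Trace:
  + 0.0.0.0/0 (H1) depth=0
  + 95.161.97.0/24 (H1) depth=24
  Q 7.224.42.133: descend 0 ; hops seen [H1] ; pick H1
  + 136.42.55.163/32 (H1) depth=32
  + 95.161.97.0/24 (H2) depth=24
  + 95.161.96.0/23 (H1) depth=23
  Q 95.161.96.6: descend 01011111101000010110000 ; hops seen [H1,H1] ; pick H1
  Q 95.161.97.59: descend 010111111010000101100001 ; hops seen [H1,H1,H2] ; pick H2
  + 0.0.0.0/0 (H3) depth=0
  Q 95.161.96.7: descend 01011111101000010110000 ; hops seen [H3,H1] ; pick H1
  Q 95.161.96.121: descend 01011111101000010110000 ; hops seen [H3,H1] ; pick H1
  del 95.161.96.0/23 (clear depth 23)
  Q 95.161.97.0: descend 010111111010000101100001 ; hops seen [H3,H2] ; pick H2
  + 0.0.0.0/0 (H3) depth=0
  + 136.0.0.0/8 (H2) depth=8
  + 167.40.0.0/16 (H1) depth=16
  Q 167.40.0.156: descend 1010011100101000 ; hops seen [H3,H1] ; pick H1
  del 0.0.0.0/0 (clear depth 0)
  + 95.161.97.232/30 (H0) depth=30
  Q 95.161.97.133: descend 0101111110100001011000011 ; hops seen [H2] ; pick H2
  Q 95.161.97.232: descend 010111111010000101100001111010 ; hops seen [H2,H0] ; pick H0
  + 74.212.64.0/20 (H3) depth=20
  del 136.0.0.0/8 (clear depth 8)
  + 136.42.48.0/20 (H0) depth=20
  Q 167.40.0.121: descend 1010011100101000 ; hops seen [H1] ; pick H1
  + 74.212.0.0/16 (H2) depth=16
  Q 52.217.15.85: descend 0 ; hops seen [∅] ; pick no-route
  + 95.160.0.0/12 (H3) depth=12
  Q 95.161.97.2: descend 010111111010000101100001 ; hops seen [H3,H2] ; pick H2
  + 167.40.216.0/21 (H3) depth=21
  + 0.0.0.0/0 (H3) depth=0

== LOOKUPS ==
["H1","H1","H2","H1","H1","H2","H1","H2","H0","H1","no-route","H2"]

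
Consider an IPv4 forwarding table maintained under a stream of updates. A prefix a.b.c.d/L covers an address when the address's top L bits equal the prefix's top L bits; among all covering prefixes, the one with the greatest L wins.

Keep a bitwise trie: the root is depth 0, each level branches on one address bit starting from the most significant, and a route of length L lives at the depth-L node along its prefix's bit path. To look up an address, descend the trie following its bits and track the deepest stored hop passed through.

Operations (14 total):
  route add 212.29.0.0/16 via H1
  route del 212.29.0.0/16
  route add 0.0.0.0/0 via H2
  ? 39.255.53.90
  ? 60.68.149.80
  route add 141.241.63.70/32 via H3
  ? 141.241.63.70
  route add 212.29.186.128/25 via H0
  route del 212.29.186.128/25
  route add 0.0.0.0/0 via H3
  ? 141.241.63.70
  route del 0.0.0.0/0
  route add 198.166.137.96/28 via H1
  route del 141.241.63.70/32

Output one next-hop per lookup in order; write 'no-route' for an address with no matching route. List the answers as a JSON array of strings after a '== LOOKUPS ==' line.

Apply in order:
  + 212.29.0.0/16 (H1) depth=16
  - 212.29.0.0/16 clear@16
  + 0.0.0.0/0 (H2) depth=0
  lookup 39.255.53.90: bits ε walk d0:H2 -> H2
  lookup 60.68.149.80: bits ε walk d0:H2 -> H2
  + 141.241.63.70/32 (H3) depth=32
  lookup 141.241.63.70: bits 10001101111100010011111101000110 walk d0:H2→d1:-→d2:-→d3:-→d4:-→d5:-→d6:-→d7:-→d8:-→d9:-→d10:-→d11:-→d12:-→d13:-→d14:-→d15:-→d16:-→d17:-→d18:-→d19:-→d20:-→d21:-→d22:-→d23:-→d24:-→d25:-→d26:-→d27:-→d28:-→d29:-→d30:-→d31:-→d32:H3 -> H3
  + 212.29.186.128/25 (H0) depth=25
  - 212.29.186.128/25 clear@25
  + 0.0.0.0/0 (H3) depth=0
  lookup 141.241.63.70: bits 10001101111100010011111101000110 walk d0:H3→d1:-→d2:-→d3:-→d4:-→d5:-→d6:-→d7:-→d8:-→d9:-→d10:-→d11:-→d12:-→d13:-→d14:-→d15:-→d16:-→d17:-→d18:-→d19:-→d20:-→d21:-→d22:-→d23:-→d24:-→d25:-→d26:-→d27:-→d28:-→d29:-→d30:-→d31:-→d32:H3 -> H3
  - 0.0.0.0/0 clear@0
  + 198.166.137.96/28 (H1) depth=28
  - 141.241.63.70/32 clear@32

== LOOKUPS ==
["H2","H2","H3","H3"]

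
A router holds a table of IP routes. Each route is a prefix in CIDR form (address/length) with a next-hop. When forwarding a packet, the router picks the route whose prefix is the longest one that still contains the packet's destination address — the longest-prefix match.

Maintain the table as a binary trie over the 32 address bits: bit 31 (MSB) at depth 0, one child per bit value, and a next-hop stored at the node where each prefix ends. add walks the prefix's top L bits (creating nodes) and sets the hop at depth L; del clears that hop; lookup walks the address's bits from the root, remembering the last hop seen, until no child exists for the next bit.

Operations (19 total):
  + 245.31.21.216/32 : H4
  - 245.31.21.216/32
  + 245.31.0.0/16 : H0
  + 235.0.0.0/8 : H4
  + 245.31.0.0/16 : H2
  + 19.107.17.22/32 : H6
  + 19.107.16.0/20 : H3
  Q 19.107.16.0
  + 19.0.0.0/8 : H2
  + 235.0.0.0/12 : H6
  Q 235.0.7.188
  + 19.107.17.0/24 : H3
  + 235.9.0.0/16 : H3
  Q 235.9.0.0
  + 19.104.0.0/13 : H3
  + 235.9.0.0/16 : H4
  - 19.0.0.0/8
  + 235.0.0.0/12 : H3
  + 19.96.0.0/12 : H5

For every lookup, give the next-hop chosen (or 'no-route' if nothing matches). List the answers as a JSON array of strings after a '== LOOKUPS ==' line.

Trace:
  + 245.31.21.216/32 (H4) depth=32
  - 245.31.21.216/32 clear@32
  + 245.31.0.0/16 (H0) depth=16
  + 235.0.0.0/8 (H4) depth=8
  + 245.31.0.0/16 (H2) depth=16
  + 19.107.17.22/32 (H6) depth=32
  + 19.107.16.0/20 (H3) depth=20
  Q 19.107.16.0: descend 00010011011010110001000 ; hops seen [H3] ; pick H3
  + 19.0.0.0/8 (H2) depth=8
  + 235.0.0.0/12 (H6) depth=12
  Q 235.0.7.188: descend 111010110000 ; hops seen [H4,H6] ; pick H6
  + 19.107.17.0/24 (H3) depth=24
  + 235.9.0.0/16 (H3) depth=16
  Q 235.9.0.0: descend 1110101100001001 ; hops seen [H4,H6,H3] ; pick H3
  + 19.104.0.0/13 (H3) depth=13
  + 235.9.0.0/16 (H4) depth=16
  - 19.0.0.0/8 clear@8
  + 235.0.0.0/12 (H3) depth=12
  + 19.96.0.0/12 (H5) depth=12

== LOOKUPS ==
["H3","H6","H3"]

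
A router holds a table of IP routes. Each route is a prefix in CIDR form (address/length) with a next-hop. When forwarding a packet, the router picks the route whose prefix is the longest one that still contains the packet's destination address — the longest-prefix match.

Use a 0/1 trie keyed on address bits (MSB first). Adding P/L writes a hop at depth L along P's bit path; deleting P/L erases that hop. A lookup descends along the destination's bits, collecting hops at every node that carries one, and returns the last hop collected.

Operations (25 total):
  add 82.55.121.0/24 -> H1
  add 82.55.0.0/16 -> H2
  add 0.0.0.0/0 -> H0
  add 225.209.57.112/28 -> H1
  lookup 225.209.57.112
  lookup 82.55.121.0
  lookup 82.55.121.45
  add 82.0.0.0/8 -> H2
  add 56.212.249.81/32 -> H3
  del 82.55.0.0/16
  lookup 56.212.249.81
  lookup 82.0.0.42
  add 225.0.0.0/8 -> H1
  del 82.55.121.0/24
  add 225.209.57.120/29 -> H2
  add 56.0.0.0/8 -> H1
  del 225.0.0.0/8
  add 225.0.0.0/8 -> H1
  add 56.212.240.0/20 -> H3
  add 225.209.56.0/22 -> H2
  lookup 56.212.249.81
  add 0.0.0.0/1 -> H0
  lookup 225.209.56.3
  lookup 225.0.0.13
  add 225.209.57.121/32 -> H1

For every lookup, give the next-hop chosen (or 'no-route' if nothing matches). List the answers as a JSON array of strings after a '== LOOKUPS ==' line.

Process each operation:
  + 82.55.121.0/24 (H1) depth=24
  + 82.55.0.0/16 (H2) depth=16
  + 0.0.0.0/0 (H0) depth=0
  + 225.209.57.112/28 (H1) depth=28
  ? 225.209.57.112  path d0:H0→d1:-→d2:-→d3:-→d4:-→d5:-→d6:-→d7:-→d8:-→d9:-→d10:-→d11:-→d12:-→d13:-→d14:-→d15:-→d16:-→d17:-→d18:-→d19:-→d20:-→d21:-→d22:-→d23:-→d24:-→d25:-→d26:-→d27:-→d28:H1  best=H1
  ? 82.55.121.0  path d0:H0→d1:-→d2:-→d3:-→d4:-→d5:-→d6:-→d7:-→d8:-→d9:-→d10:-→d11:-→d12:-→d13:-→d14:-→d15:-→d16:H2→d17:-→d18:-→d19:-→d20:-→d21:-→d22:-→d23:-→d24:H1  best=H1
  ? 82.55.121.45  path d0:H0→d1:-→d2:-→d3:-→d4:-→d5:-→d6:-→d7:-→d8:-→d9:-→d10:-→d11:-→d12:-→d13:-→d14:-→d15:-→d16:H2→d17:-→d18:-→d19:-→d20:-→d21:-→d22:-→d23:-→d24:H1  best=H1
  + 82.0.0.0/8 (H2) depth=8
  + 56.212.249.81/32 (H3) depth=32
  - 82.55.0.0/16 clear@16
  ? 56.212.249.81  path d0:H0→d1:-→d2:-→d3:-→d4:-→d5:-→d6:-→d7:-→d8:-→d9:-→d10:-→d11:-→d12:-→d13:-→d14:-→d15:-→d16:-→d17:-→d18:-→d19:-→d20:-→d21:-→d22:-→d23:-→d24:-→d25:-→d26:-→d27:-→d28:-→d29:-→d30:-→d31:-→d32:H3  best=H3
  ? 82.0.0.42  path d0:H0→d1:-→d2:-→d3:-→d4:-→d5:-→d6:-→d7:-→d8:H2→d9:-→d10:-  best=H2
  + 225.0.0.0/8 (H1) depth=8
  - 82.55.121.0/24 clear@24
  + 225.209.57.120/29 (H2) depth=29
  + 56.0.0.0/8 (H1) depth=8
  - 225.0.0.0/8 clear@8
  + 225.0.0.0/8 (H1) depth=8
  + 56.212.240.0/20 (H3) depth=20
  + 225.209.56.0/22 (H2) depth=22
  ? 56.212.249.81  path d0:H0→d1:-→d2:-→d3:-→d4:-→d5:-→d6:-→d7:-→d8:H1→d9:-→d10:-→d11:-→d12:-→d13:-→d14:-→d15:-→d16:-→d17:-→d18:-→d19:-→d20:H3→d21:-→d22:-→d23:-→d24:-→d25:-→d26:-→d27:-→d28:-→d29:-→d30:-→d31:-→d32:H3  best=H3
  + 0.0.0.0/1 (H0) depth=1
  ? 225.209.56.3  path d0:H0→d1:-→d2:-→d3:-→d4:-→d5:-→d6:-→d7:-→d8:H1→d9:-→d10:-→d11:-→d12:-→d13:-→d14:-→d15:-→d16:-→d17:-→d18:-→d19:-→d20:-→d21:-→d22:H2→d23:-  best=H2
  ? 225.0.0.13  path d0:H0→d1:-→d2:-→d3:-→d4:-→d5:-→d6:-→d7:-→d8:H1  best=H1
  + 225.209.57.121/32 (H1) depth=32

== LOOKUPS ==
["H1","H1","H1","H3","H2","H3","H2","H1"]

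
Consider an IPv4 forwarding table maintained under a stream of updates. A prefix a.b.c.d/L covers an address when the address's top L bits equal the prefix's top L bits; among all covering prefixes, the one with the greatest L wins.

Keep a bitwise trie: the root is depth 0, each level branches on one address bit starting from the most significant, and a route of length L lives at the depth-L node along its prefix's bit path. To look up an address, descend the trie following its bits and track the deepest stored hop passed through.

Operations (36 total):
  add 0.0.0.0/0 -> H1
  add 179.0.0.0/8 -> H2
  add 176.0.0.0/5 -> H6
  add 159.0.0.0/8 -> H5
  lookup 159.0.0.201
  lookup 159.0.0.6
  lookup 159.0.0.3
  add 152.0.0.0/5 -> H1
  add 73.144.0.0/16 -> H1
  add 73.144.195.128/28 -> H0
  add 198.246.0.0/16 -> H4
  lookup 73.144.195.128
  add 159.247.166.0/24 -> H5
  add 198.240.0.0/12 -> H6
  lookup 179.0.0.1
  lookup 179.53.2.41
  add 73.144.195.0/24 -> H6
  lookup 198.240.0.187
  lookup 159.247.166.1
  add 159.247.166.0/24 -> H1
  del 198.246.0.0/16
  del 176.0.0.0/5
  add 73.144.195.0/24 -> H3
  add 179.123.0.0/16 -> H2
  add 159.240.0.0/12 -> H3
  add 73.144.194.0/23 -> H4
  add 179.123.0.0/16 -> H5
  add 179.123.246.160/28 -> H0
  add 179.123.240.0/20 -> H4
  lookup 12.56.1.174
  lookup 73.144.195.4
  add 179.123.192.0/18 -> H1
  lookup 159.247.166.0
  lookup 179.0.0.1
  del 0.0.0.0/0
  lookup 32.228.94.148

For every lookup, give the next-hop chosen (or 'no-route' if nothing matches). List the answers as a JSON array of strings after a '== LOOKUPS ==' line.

Process each operation:
  + 0.0.0.0/0 (H1) depth=0
  + 179.0.0.0/8 (H2) depth=8
  + 176.0.0.0/5 (H6) depth=5
  + 159.0.0.0/8 (H5) depth=8
  lookup 159.0.0.201: bits 10011111 walk d0:H1→d1:-→d2:-→d3:-→d4:-→d5:-→d6:-→d7:-→d8:H5 -> H5
  lookup 159.0.0.6: bits 10011111 walk d0:H1→d1:-→d2:-→d3:-→d4:-→d5:-→d6:-→d7:-→d8:H5 -> H5
  lookup 159.0.0.3: bits 10011111 walk d0:H1→d1:-→d2:-→d3:-→d4:-→d5:-→d6:-→d7:-→d8:H5 -> H5
  + 152.0.0.0/5 (H1) depth=5
  + 73.144.0.0/16 (H1) depth=16
  + 73.144.195.128/28 (H0) depth=28
  + 198.246.0.0/16 (H4) depth=16
  lookup 73.144.195.128: bits 0100100110010000110000111000 walk d0:H1→d1:-→d2:-→d3:-→d4:-→d5:-→d6:-→d7:-→d8:-→d9:-→d10:-→d11:-→d12:-→d13:-→d14:-→d15:-→d16:H1→d17:-→d18:-→d19:-→d20:-→d21:-→d22:-→d23:-→d24:-→d25:-→d26:-→d27:-→d28:H0 -> H0
  + 159.247.166.0/24 (H5) depth=24
  + 198.240.0.0/12 (H6) depth=12
  lookup 179.0.0.1: bits 10110011 walk d0:H1→d1:-→d2:-→d3:-→d4:-→d5:H6→d6:-→d7:-→d8:H2 -> H2
  lookup 179.53.2.41: bits 10110011 walk d0:H1→d1:-→d2:-→d3:-→d4:-→d5:H6→d6:-→d7:-→d8:H2 -> H2
  + 73.144.195.0/24 (H6) depth=24
  lookup 198.240.0.187: bits 1100011011110 walk d0:H1→d1:-→d2:-→d3:-→d4:-→d5:-→d6:-→d7:-→d8:-→d9:-→d10:-→d11:-→d12:H6→d13:- -> H6
  lookup 159.247.166.1: bits 100111111111011110100110 walk d0:H1→d1:-→d2:-→d3:-→d4:-→d5:H1→d6:-→d7:-→d8:H5→d9:-→d10:-→d11:-→d12:-→d13:-→d14:-→d15:-→d16:-→d17:-→d18:-→d19:-→d20:-→d21:-→d22:-→d23:-→d24:H5 -> H5
  + 159.247.166.0/24 (H1) depth=24
  del 198.246.0.0/16 (clear depth 16)
  del 176.0.0.0/5 (clear depth 5)
  + 73.144.195.0/24 (H3) depth=24
  + 179.123.0.0/16 (H2) depth=16
  + 159.240.0.0/12 (H3) depth=12
  + 73.144.194.0/23 (H4) depth=23
  + 179.123.0.0/16 (H5) depth=16
  + 179.123.246.160/28 (H0) depth=28
  + 179.123.240.0/20 (H4) depth=20
  lookup 12.56.1.174: bits 0 walk d0:H1→d1:- -> H1
  lookup 73.144.195.4: bits 010010011001000011000011 walk d0:H1→d1:-→d2:-→d3:-→d4:-→d5:-→d6:-→d7:-→d8:-→d9:-→d10:-→d11:-→d12:-→d13:-→d14:-→d15:-→d16:H1→d17:-→d18:-→d19:-→d20:-→d21:-→d22:-→d23:H4→d24:H3 -> H3
  + 179.123.192.0/18 (H1) depth=18
  lookup 159.247.166.0: bits 100111111111011110100110 walk d0:H1→d1:-→d2:-→d3:-→d4:-→d5:H1→d6:-→d7:-→d8:H5→d9:-→d10:-→d11:-→d12:H3→d13:-→d14:-→d15:-→d16:-→d17:-→d18:-→d19:-→d20:-→d21:-→d22:-→d23:-→d24:H1 -> H1
  lookup 179.0.0.1: bits 101100110 walk d0:H1→d1:-→d2:-→d3:-→d4:-→d5:-→d6:-→d7:-→d8:H2→d9:- -> H2
  del 0.0.0.0/0 (clear depth 0)
  lookup 32.228.94.148: bits 0 walk d0:-→d1:- -> no-route

== LOOKUPS ==
["H5","H5","H5","H0","H2","H2","H6","H5","H1","H3","H1","H2","no-route"]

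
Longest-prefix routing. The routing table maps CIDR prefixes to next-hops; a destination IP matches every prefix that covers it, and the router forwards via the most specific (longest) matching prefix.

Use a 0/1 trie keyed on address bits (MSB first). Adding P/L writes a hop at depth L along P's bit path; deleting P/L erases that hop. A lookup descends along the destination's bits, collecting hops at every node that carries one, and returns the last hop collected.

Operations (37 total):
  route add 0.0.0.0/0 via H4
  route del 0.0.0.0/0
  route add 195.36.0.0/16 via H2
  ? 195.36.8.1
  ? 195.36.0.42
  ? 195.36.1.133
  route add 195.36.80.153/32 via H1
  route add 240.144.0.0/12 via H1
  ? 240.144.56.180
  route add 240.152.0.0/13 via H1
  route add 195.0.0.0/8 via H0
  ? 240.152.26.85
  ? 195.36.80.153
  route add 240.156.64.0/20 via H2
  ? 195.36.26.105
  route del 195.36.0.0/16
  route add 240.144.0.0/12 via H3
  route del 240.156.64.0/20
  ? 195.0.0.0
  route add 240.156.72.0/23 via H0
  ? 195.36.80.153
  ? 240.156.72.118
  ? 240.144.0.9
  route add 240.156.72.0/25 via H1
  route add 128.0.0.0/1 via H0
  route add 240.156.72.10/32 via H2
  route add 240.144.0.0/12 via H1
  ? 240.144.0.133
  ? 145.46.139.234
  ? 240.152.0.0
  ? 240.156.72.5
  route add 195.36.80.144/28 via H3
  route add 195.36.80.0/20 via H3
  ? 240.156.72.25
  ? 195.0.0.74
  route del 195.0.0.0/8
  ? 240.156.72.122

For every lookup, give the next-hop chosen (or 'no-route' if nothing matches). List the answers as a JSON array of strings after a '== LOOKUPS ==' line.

Trace:
  add 0.0.0.0/0 -> H4 at depth 0
  - 0.0.0.0/0 clear@0
  add 195.36.0.0/16 -> H2 at depth 16
  lookup 195.36.8.1: bits 1100001100100100 walk d0:-→d1:-→d2:-→d3:-→d4:-→d5:-→d6:-→d7:-→d8:-→d9:-→d10:-→d11:-→d12:-→d13:-→d14:-→d15:-→d16:H2 -> H2
  lookup 195.36.0.42: bits 1100001100100100 walk d0:-→d1:-→d2:-→d3:-→d4:-→d5:-→d6:-→d7:-→d8:-→d9:-→d10:-→d11:-→d12:-→d13:-→d14:-→d15:-→d16:H2 -> H2
  lookup 195.36.1.133: bits 1100001100100100 walk d0:-→d1:-→d2:-→d3:-→d4:-→d5:-→d6:-→d7:-→d8:-→d9:-→d10:-→d11:-→d12:-→d13:-→d14:-→d15:-→d16:H2 -> H2
  add 195.36.80.153/32 -> H1 at depth 32
  add 240.144.0.0/12 -> H1 at depth 12
  lookup 240.144.56.180: bits 111100001001 walk d0:-→d1:-→d2:-→d3:-→d4:-→d5:-→d6:-→d7:-→d8:-→d9:-→d10:-→d11:-→d12:H1 -> H1
  add 240.152.0.0/13 -> H1 at depth 13
  add 195.0.0.0/8 -> H0 at depth 8
  lookup 240.152.26.85: bits 1111000010011 walk d0:-→d1:-→d2:-→d3:-→d4:-→d5:-→d6:-→d7:-→d8:-→d9:-→d10:-→d11:-→d12:H1→d13:H1 -> H1
  lookup 195.36.80.153: bits 11000011001001000101000010011001 walk d0:-→d1:-→d2:-→d3:-→d4:-→d5:-→d6:-→d7:-→d8:H0→d9:-→d10:-→d11:-→d12:-→d13:-→d14:-→d15:-→d16:H2→d17:-→d18:-→d19:-→d20:-→d21:-→d22:-→d23:-→d24:-→d25:-→d26:-→d27:-→d28:-→d29:-→d30:-→d31:-→d32:H1 -> H1
  add 240.156.64.0/20 -> H2 at depth 20
  lookup 195.36.26.105: bits 11000011001001000 walk d0:-→d1:-→d2:-→d3:-→d4:-→d5:-→d6:-→d7:-→d8:H0→d9:-→d10:-→d11:-→d12:-→d13:-→d14:-→d15:-→d16:H2→d17:- -> H2
  - 195.36.0.0/16 clear@16
  add 240.144.0.0/12 -> H3 at depth 12
  - 240.156.64.0/20 clear@20
  lookup 195.0.0.0: bits 1100001100 walk d0:-→d1:-→d2:-→d3:-→d4:-→d5:-→d6:-→d7:-→d8:H0→d9:-→d10:- -> H0
  add 240.156.72.0/23 -> H0 at depth 23
  lookup 195.36.80.153: bits 11000011001001000101000010011001 walk d0:-→d1:-→d2:-→d3:-→d4:-→d5:-→d6:-→d7:-→d8:H0→d9:-→d10:-→d11:-→d12:-→d13:-→d14:-→d15:-→d16:-→d17:-→d18:-→d19:-→d20:-→d21:-→d22:-→d23:-→d24:-→d25:-→d26:-→d27:-→d28:-→d29:-→d30:-→d31:-→d32:H1 -> H1
  lookup 240.156.72.118: bits 11110000100111000100100 walk d0:-→d1:-→d2:-→d3:-→d4:-→d5:-→d6:-→d7:-→d8:-→d9:-→d10:-→d11:-→d12:H3→d13:H1→d14:-→d15:-→d16:-→d17:-→d18:-→d19:-→d20:-→d21:-→d22:-→d23:H0 -> H0
  lookup 240.144.0.9: bits 111100001001 walk d0:-→d1:-→d2:-→d3:-→d4:-→d5:-→d6:-→d7:-→d8:-→d9:-→d10:-→d11:-→d12:H3 -> H3
  add 240.156.72.0/25 -> H1 at depth 25
  add 128.0.0.0/1 -> H0 at depth 1
  add 240.156.72.10/32 -> H2 at depth 32
  add 240.144.0.0/12 -> H1 at depth 12
  lookup 240.144.0.133: bits 111100001001 walk d0:-→d1:H0→d2:-→d3:-→d4:-→d5:-→d6:-→d7:-→d8:-→d9:-→d10:-→d11:-→d12:H1 -> H1
  lookup 145.46.139.234: bits 1 walk d0:-→d1:H0 -> H0
  lookup 240.152.0.0: bits 1111000010011 walk d0:-→d1:H0→d2:-→d3:-→d4:-→d5:-→d6:-→d7:-→d8:-→d9:-→d10:-→d11:-→d12:H1→d13:H1 -> H1
  lookup 240.156.72.5: bits 1111000010011100010010000000 walk d0:-→d1:H0→d2:-→d3:-→d4:-→d5:-→d6:-→d7:-→d8:-→d9:-→d10:-→d11:-→d12:H1→d13:H1→d14:-→d15:-→d16:-→d17:-→d18:-→d19:-→d20:-→d21:-→d22:-→d23:H0→d24:-→d25:H1→d26:-→d27:-→d28:- -> H1
  add 195.36.80.144/28 -> H3 at depth 28
  add 195.36.80.0/20 -> H3 at depth 20
  lookup 240.156.72.25: bits 111100001001110001001000000 walk d0:-→d1:H0→d2:-→d3:-→d4:-→d5:-→d6:-→d7:-→d8:-→d9:-→d10:-→d11:-→d12:H1→d13:H1→d14:-→d15:-→d16:-→d17:-→d18:-→d19:-→d20:-→d21:-→d22:-→d23:H0→d24:-→d25:H1→d26:-→d27:- -> H1
  lookup 195.0.0.74: bits 1100001100 walk d0:-→d1:H0→d2:-→d3:-→d4:-→d5:-→d6:-→d7:-→d8:H0→d9:-→d10:- -> H0
  - 195.0.0.0/8 clear@8
  lookup 240.156.72.122: bits 1111000010011100010010000 walk d0:-→d1:H0→d2:-→d3:-→d4:-→d5:-→d6:-→d7:-→d8:-→d9:-→d10:-→d11:-→d12:H1→d13:H1→d14:-→d15:-→d16:-→d17:-→d18:-→d19:-→d20:-→d21:-→d22:-→d23:H0→d24:-→d25:H1 -> H1

== LOOKUPS ==
["H2","H2","H2","H1","H1","H1","H2","H0","H1","H0","H3","H1","H0","H1","H1","H1","H0","H1"]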